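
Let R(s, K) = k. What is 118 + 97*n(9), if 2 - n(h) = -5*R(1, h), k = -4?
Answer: -1628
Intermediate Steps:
R(s, K) = -4
n(h) = -18 (n(h) = 2 - (-5)*(-4) = 2 - 1*20 = 2 - 20 = -18)
118 + 97*n(9) = 118 + 97*(-18) = 118 - 1746 = -1628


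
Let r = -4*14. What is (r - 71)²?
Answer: 16129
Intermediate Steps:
r = -56
(r - 71)² = (-56 - 71)² = (-127)² = 16129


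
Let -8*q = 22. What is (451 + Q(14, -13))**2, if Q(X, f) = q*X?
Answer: 680625/4 ≈ 1.7016e+5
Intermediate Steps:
q = -11/4 (q = -1/8*22 = -11/4 ≈ -2.7500)
Q(X, f) = -11*X/4
(451 + Q(14, -13))**2 = (451 - 11/4*14)**2 = (451 - 77/2)**2 = (825/2)**2 = 680625/4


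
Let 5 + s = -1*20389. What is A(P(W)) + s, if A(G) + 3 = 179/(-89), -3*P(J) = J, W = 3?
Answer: -1815512/89 ≈ -20399.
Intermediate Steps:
P(J) = -J/3
A(G) = -446/89 (A(G) = -3 + 179/(-89) = -3 + 179*(-1/89) = -3 - 179/89 = -446/89)
s = -20394 (s = -5 - 1*20389 = -5 - 20389 = -20394)
A(P(W)) + s = -446/89 - 20394 = -1815512/89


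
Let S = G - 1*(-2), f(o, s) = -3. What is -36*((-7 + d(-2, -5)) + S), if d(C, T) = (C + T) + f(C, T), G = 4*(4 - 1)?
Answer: 108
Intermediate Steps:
G = 12 (G = 4*3 = 12)
d(C, T) = -3 + C + T (d(C, T) = (C + T) - 3 = -3 + C + T)
S = 14 (S = 12 - 1*(-2) = 12 + 2 = 14)
-36*((-7 + d(-2, -5)) + S) = -36*((-7 + (-3 - 2 - 5)) + 14) = -36*((-7 - 10) + 14) = -36*(-17 + 14) = -36*(-3) = 108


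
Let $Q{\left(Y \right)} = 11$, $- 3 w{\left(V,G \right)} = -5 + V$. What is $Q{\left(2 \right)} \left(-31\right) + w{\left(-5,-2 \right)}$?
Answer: $- \frac{1013}{3} \approx -337.67$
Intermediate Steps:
$w{\left(V,G \right)} = \frac{5}{3} - \frac{V}{3}$ ($w{\left(V,G \right)} = - \frac{-5 + V}{3} = \frac{5}{3} - \frac{V}{3}$)
$Q{\left(2 \right)} \left(-31\right) + w{\left(-5,-2 \right)} = 11 \left(-31\right) + \left(\frac{5}{3} - - \frac{5}{3}\right) = -341 + \left(\frac{5}{3} + \frac{5}{3}\right) = -341 + \frac{10}{3} = - \frac{1013}{3}$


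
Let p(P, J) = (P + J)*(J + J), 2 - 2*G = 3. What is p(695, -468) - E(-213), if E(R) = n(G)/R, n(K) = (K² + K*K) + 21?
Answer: -90513029/426 ≈ -2.1247e+5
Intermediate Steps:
G = -½ (G = 1 - ½*3 = 1 - 3/2 = -½ ≈ -0.50000)
p(P, J) = 2*J*(J + P) (p(P, J) = (J + P)*(2*J) = 2*J*(J + P))
n(K) = 21 + 2*K² (n(K) = (K² + K²) + 21 = 2*K² + 21 = 21 + 2*K²)
E(R) = 43/(2*R) (E(R) = (21 + 2*(-½)²)/R = (21 + 2*(¼))/R = (21 + ½)/R = 43/(2*R))
p(695, -468) - E(-213) = 2*(-468)*(-468 + 695) - 43/(2*(-213)) = 2*(-468)*227 - 43*(-1)/(2*213) = -212472 - 1*(-43/426) = -212472 + 43/426 = -90513029/426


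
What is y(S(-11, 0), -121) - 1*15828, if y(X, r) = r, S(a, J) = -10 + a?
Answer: -15949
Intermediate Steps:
y(S(-11, 0), -121) - 1*15828 = -121 - 1*15828 = -121 - 15828 = -15949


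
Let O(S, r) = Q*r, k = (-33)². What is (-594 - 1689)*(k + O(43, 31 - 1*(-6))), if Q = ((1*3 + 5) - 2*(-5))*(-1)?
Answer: -965709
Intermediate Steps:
k = 1089
Q = -18 (Q = ((3 + 5) + 10)*(-1) = (8 + 10)*(-1) = 18*(-1) = -18)
O(S, r) = -18*r
(-594 - 1689)*(k + O(43, 31 - 1*(-6))) = (-594 - 1689)*(1089 - 18*(31 - 1*(-6))) = -2283*(1089 - 18*(31 + 6)) = -2283*(1089 - 18*37) = -2283*(1089 - 666) = -2283*423 = -965709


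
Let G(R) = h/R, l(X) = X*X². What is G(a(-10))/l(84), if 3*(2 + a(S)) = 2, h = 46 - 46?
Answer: 0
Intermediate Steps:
l(X) = X³
h = 0
a(S) = -4/3 (a(S) = -2 + (⅓)*2 = -2 + ⅔ = -4/3)
G(R) = 0 (G(R) = 0/R = 0)
G(a(-10))/l(84) = 0/(84³) = 0/592704 = 0*(1/592704) = 0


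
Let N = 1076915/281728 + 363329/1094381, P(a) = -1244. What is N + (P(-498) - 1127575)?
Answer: -348033676313768265/308317770368 ≈ -1.1288e+6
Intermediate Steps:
N = 1280915267127/308317770368 (N = 1076915*(1/281728) + 363329*(1/1094381) = 1076915/281728 + 363329/1094381 = 1280915267127/308317770368 ≈ 4.1545)
N + (P(-498) - 1127575) = 1280915267127/308317770368 + (-1244 - 1127575) = 1280915267127/308317770368 - 1128819 = -348033676313768265/308317770368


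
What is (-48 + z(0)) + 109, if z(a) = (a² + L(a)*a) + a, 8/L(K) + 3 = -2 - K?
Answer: 61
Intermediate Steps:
L(K) = 8/(-5 - K) (L(K) = 8/(-3 + (-2 - K)) = 8/(-5 - K))
z(a) = a + a² - 8*a/(5 + a) (z(a) = (a² + (-8/(5 + a))*a) + a = (a² - 8*a/(5 + a)) + a = a + a² - 8*a/(5 + a))
(-48 + z(0)) + 109 = (-48 + 0*(-8 + (1 + 0)*(5 + 0))/(5 + 0)) + 109 = (-48 + 0*(-8 + 1*5)/5) + 109 = (-48 + 0*(⅕)*(-8 + 5)) + 109 = (-48 + 0*(⅕)*(-3)) + 109 = (-48 + 0) + 109 = -48 + 109 = 61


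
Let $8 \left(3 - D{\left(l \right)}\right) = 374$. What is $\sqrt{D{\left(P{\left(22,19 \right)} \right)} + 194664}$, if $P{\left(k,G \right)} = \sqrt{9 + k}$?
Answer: $\frac{\sqrt{778481}}{2} \approx 441.16$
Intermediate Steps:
$D{\left(l \right)} = - \frac{175}{4}$ ($D{\left(l \right)} = 3 - \frac{187}{4} = - \frac{175}{4}$)
$\sqrt{D{\left(P{\left(22,19 \right)} \right)} + 194664} = \sqrt{- \frac{175}{4} + 194664} = \sqrt{\frac{778481}{4}} = \frac{\sqrt{778481}}{2}$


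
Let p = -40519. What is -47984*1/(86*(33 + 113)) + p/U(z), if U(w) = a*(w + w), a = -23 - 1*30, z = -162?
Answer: -333184453/53902908 ≈ -6.1812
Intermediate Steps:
a = -53 (a = -23 - 30 = -53)
U(w) = -106*w (U(w) = -53*(w + w) = -106*w)
-47984*1/(86*(33 + 113)) + p/U(z) = -47984*1/(86*(33 + 113)) - 40519/((-106*(-162))) = -47984/(86*146) - 40519/17172 = -47984/12556 - 40519*1/17172 = -47984*1/12556 - 40519/17172 = -11996/3139 - 40519/17172 = -333184453/53902908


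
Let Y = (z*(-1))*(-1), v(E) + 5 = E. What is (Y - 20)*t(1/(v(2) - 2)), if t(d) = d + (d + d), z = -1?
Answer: 63/5 ≈ 12.600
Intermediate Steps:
v(E) = -5 + E
Y = -1 (Y = -1*(-1)*(-1) = 1*(-1) = -1)
t(d) = 3*d (t(d) = d + 2*d = 3*d)
(Y - 20)*t(1/(v(2) - 2)) = (-1 - 20)*(3/((-5 + 2) - 2)) = -63/(-3 - 2) = -63/(-5) = -63*(-1)/5 = -21*(-⅗) = 63/5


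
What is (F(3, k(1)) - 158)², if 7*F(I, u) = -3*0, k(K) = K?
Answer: 24964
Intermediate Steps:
F(I, u) = 0 (F(I, u) = (-3*0)/7 = (⅐)*0 = 0)
(F(3, k(1)) - 158)² = (0 - 158)² = (-158)² = 24964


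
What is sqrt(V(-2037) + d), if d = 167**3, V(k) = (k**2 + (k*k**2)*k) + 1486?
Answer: 3*sqrt(1913030211831) ≈ 4.1494e+6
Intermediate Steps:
V(k) = 1486 + k**2 + k**4 (V(k) = (k**2 + k**3*k) + 1486 = (k**2 + k**4) + 1486 = 1486 + k**2 + k**4)
d = 4657463
sqrt(V(-2037) + d) = sqrt((1486 + (-2037)**2 + (-2037)**4) + 4657463) = sqrt((1486 + 4149369 + 17217263098161) + 4657463) = sqrt(17217267249016 + 4657463) = sqrt(17217271906479) = 3*sqrt(1913030211831)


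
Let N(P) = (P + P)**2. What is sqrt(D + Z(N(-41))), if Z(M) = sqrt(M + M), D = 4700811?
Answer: sqrt(4700811 + 82*sqrt(2)) ≈ 2168.2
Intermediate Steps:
N(P) = 4*P**2 (N(P) = (2*P)**2 = 4*P**2)
Z(M) = sqrt(2)*sqrt(M) (Z(M) = sqrt(2*M) = sqrt(2)*sqrt(M))
sqrt(D + Z(N(-41))) = sqrt(4700811 + sqrt(2)*sqrt(4*(-41)**2)) = sqrt(4700811 + sqrt(2)*sqrt(4*1681)) = sqrt(4700811 + sqrt(2)*sqrt(6724)) = sqrt(4700811 + sqrt(2)*82) = sqrt(4700811 + 82*sqrt(2))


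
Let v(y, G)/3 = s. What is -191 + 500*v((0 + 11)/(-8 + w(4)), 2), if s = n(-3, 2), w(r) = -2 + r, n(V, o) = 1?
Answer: 1309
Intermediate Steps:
s = 1
v(y, G) = 3 (v(y, G) = 3*1 = 3)
-191 + 500*v((0 + 11)/(-8 + w(4)), 2) = -191 + 500*3 = -191 + 1500 = 1309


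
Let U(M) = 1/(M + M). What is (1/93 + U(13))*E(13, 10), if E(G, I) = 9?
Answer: 357/806 ≈ 0.44293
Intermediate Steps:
U(M) = 1/(2*M)
(1/93 + U(13))*E(13, 10) = (1/93 + (1/2)/13)*9 = (1/93 + (1/2)*(1/13))*9 = (1/93 + 1/26)*9 = (119/2418)*9 = 357/806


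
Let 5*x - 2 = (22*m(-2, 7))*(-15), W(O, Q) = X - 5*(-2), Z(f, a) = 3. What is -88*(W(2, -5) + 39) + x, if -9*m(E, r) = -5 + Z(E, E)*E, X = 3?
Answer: -69844/15 ≈ -4656.3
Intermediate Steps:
m(E, r) = 5/9 - E/3 (m(E, r) = -(-5 + 3*E)/9 = 5/9 - E/3)
W(O, Q) = 13 (W(O, Q) = 3 - 5*(-2) = 3 + 10 = 13)
x = -1204/15 (x = ⅖ + ((22*(5/9 - ⅓*(-2)))*(-15))/5 = ⅖ + ((22*(5/9 + ⅔))*(-15))/5 = ⅖ + ((22*(11/9))*(-15))/5 = ⅖ + ((242/9)*(-15))/5 = ⅖ + (⅕)*(-1210/3) = ⅖ - 242/3 = -1204/15 ≈ -80.267)
-88*(W(2, -5) + 39) + x = -88*(13 + 39) - 1204/15 = -88*52 - 1204/15 = -4576 - 1204/15 = -69844/15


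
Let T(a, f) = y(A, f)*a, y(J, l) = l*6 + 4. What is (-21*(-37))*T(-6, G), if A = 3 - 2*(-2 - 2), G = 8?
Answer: -242424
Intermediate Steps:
A = 11 (A = 3 - 2*(-4) = 3 + 8 = 11)
y(J, l) = 4 + 6*l (y(J, l) = 6*l + 4 = 4 + 6*l)
T(a, f) = a*(4 + 6*f) (T(a, f) = (4 + 6*f)*a = a*(4 + 6*f))
(-21*(-37))*T(-6, G) = (-21*(-37))*(2*(-6)*(2 + 3*8)) = 777*(2*(-6)*(2 + 24)) = 777*(2*(-6)*26) = 777*(-312) = -242424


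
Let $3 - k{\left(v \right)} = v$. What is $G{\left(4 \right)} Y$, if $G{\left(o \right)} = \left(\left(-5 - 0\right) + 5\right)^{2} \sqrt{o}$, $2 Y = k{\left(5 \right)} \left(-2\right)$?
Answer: $0$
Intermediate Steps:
$k{\left(v \right)} = 3 - v$
$Y = 2$ ($Y = \frac{\left(3 - 5\right) \left(-2\right)}{2} = \frac{\left(-2\right) \left(-2\right)}{2} = \frac{1}{2} \cdot 4 = 2$)
$G{\left(o \right)} = 0$ ($G{\left(o \right)} = \left(\left(-5 + 0\right) + 5\right)^{2} \sqrt{o} = \left(-5 + 5\right)^{2} \sqrt{o} = 0^{2} \sqrt{o} = 0 \sqrt{o} = 0$)
$G{\left(4 \right)} Y = 0 \cdot 2 = 0$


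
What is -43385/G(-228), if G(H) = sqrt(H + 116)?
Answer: 43385*I*sqrt(7)/28 ≈ 4099.5*I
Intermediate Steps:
G(H) = sqrt(116 + H)
-43385/G(-228) = -43385/sqrt(116 - 228) = -43385*(-I*sqrt(7)/28) = -(-43385)*I*sqrt(7)/28 = 43385*I*sqrt(7)/28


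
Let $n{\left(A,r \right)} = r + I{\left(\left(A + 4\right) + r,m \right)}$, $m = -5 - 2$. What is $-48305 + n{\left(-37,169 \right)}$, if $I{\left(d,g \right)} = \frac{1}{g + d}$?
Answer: $- \frac{6209543}{129} \approx -48136.0$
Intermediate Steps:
$m = -7$ ($m = -5 - 2 = -7$)
$I{\left(d,g \right)} = \frac{1}{d + g}$
$n{\left(A,r \right)} = r + \frac{1}{-3 + A + r}$ ($n{\left(A,r \right)} = r + \frac{1}{\left(\left(A + 4\right) + r\right) - 7} = r + \frac{1}{\left(\left(4 + A\right) + r\right) - 7} = r + \frac{1}{\left(4 + A + r\right) - 7} = r + \frac{1}{-3 + A + r}$)
$-48305 + n{\left(-37,169 \right)} = -48305 + \left(169 + \frac{1}{-3 - 37 + 169}\right) = -48305 + \left(169 + \frac{1}{129}\right) = -48305 + \frac{21802}{129} = - \frac{6209543}{129}$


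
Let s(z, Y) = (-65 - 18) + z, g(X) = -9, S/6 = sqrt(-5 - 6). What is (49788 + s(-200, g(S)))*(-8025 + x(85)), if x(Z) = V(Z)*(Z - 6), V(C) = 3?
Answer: -385544940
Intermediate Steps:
S = 6*I*sqrt(11) (S = 6*sqrt(-5 - 6) = 6*sqrt(-11) = 6*(I*sqrt(11)) = 6*I*sqrt(11) ≈ 19.9*I)
s(z, Y) = -83 + z
x(Z) = -18 + 3*Z (x(Z) = 3*(Z - 6) = 3*(-6 + Z) = -18 + 3*Z)
(49788 + s(-200, g(S)))*(-8025 + x(85)) = (49788 + (-83 - 200))*(-8025 + (-18 + 3*85)) = (49788 - 283)*(-8025 + (-18 + 255)) = 49505*(-8025 + 237) = 49505*(-7788) = -385544940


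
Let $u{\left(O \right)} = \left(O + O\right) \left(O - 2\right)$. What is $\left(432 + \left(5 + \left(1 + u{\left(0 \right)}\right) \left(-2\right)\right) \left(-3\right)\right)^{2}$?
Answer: $178929$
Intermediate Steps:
$u{\left(O \right)} = 2 O \left(-2 + O\right)$
$\left(432 + \left(5 + \left(1 + u{\left(0 \right)}\right) \left(-2\right)\right) \left(-3\right)\right)^{2} = \left(432 + \left(5 + \left(1 + 2 \cdot 0 \left(-2 + 0\right)\right) \left(-2\right)\right) \left(-3\right)\right)^{2} = \left(432 + \left(5 + \left(1 + 2 \cdot 0 \left(-2\right)\right) \left(-2\right)\right) \left(-3\right)\right)^{2} = \left(432 + \left(5 + \left(1 + 0\right) \left(-2\right)\right) \left(-3\right)\right)^{2} = \left(432 + \left(5 + 1 \left(-2\right)\right) \left(-3\right)\right)^{2} = \left(432 + \left(5 - 2\right) \left(-3\right)\right)^{2} = \left(432 + 3 \left(-3\right)\right)^{2} = \left(432 - 9\right)^{2} = 423^{2} = 178929$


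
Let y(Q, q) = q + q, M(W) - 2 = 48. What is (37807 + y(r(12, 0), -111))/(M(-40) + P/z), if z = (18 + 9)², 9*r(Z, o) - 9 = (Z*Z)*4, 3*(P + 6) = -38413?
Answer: 82198395/70919 ≈ 1159.0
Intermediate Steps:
P = -38431/3 (P = -6 + (⅓)*(-38413) = -6 - 38413/3 = -38431/3 ≈ -12810.)
r(Z, o) = 1 + 4*Z²/9 (r(Z, o) = 1 + ((Z*Z)*4)/9 = 1 + (Z²*4)/9 = 1 + (4*Z²)/9 = 1 + 4*Z²/9)
M(W) = 50 (M(W) = 2 + 48 = 50)
z = 729 (z = 27² = 729)
y(Q, q) = 2*q
(37807 + y(r(12, 0), -111))/(M(-40) + P/z) = (37807 + 2*(-111))/(50 - 38431/3/729) = (37807 - 222)/(50 - 38431/3*1/729) = 37585/(50 - 38431/2187) = 37585/(70919/2187) = 37585*(2187/70919) = 82198395/70919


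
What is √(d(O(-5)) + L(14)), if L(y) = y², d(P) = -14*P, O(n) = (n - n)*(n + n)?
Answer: 14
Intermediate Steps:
O(n) = 0 (O(n) = 0*(2*n) = 0)
√(d(O(-5)) + L(14)) = √(-14*0 + 14²) = √(0 + 196) = √196 = 14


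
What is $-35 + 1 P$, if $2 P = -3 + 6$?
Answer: $- \frac{67}{2} \approx -33.5$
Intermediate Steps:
$P = \frac{3}{2}$ ($P = \frac{-3 + 6}{2} = \frac{1}{2} \cdot 3 = \frac{3}{2} \approx 1.5$)
$-35 + 1 P = -35 + 1 \cdot \frac{3}{2} = -35 + \frac{3}{2} = - \frac{67}{2}$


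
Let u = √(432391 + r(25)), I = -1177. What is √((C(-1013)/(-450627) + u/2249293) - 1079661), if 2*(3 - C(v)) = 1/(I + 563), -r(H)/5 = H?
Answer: √(-418167848842426285498858837754728761 + 172193674278461130637812*√432266)/622345584220554 ≈ 1039.1*I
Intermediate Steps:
r(H) = -5*H
u = √432266 (u = √(432391 - 5*25) = √(432391 - 125) = √432266 ≈ 657.47)
C(v) = 3685/1228 (C(v) = 3 - 1/(2*(-1177 + 563)) = 3 - ½/(-614) = 3 - ½*(-1/614) = 3 + 1/1228 = 3685/1228)
√((C(-1013)/(-450627) + u/2249293) - 1079661) = √(((3685/1228)/(-450627) + √432266/2249293) - 1079661) = √(((3685/1228)*(-1/450627) + √432266*(1/2249293)) - 1079661) = √((-3685/553369956 + √432266/2249293) - 1079661) = √(-597451960068601/553369956 + √432266/2249293)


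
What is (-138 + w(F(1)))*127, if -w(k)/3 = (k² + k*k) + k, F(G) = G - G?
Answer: -17526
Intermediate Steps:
F(G) = 0
w(k) = -6*k² - 3*k (w(k) = -3*((k² + k*k) + k) = -3*((k² + k²) + k) = -3*(2*k² + k) = -3*(k + 2*k²) = -6*k² - 3*k)
(-138 + w(F(1)))*127 = (-138 - 3*0*(1 + 2*0))*127 = (-138 - 3*0*(1 + 0))*127 = (-138 - 3*0*1)*127 = (-138 + 0)*127 = -138*127 = -17526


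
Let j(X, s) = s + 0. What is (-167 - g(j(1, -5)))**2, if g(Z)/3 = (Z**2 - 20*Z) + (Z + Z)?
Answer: 262144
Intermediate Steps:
j(X, s) = s
g(Z) = -54*Z + 3*Z**2 (g(Z) = 3*((Z**2 - 20*Z) + (Z + Z)) = 3*((Z**2 - 20*Z) + 2*Z) = 3*(Z**2 - 18*Z) = -54*Z + 3*Z**2)
(-167 - g(j(1, -5)))**2 = (-167 - 3*(-5)*(-18 - 5))**2 = (-167 - 3*(-5)*(-23))**2 = (-167 - 1*345)**2 = (-167 - 345)**2 = (-512)**2 = 262144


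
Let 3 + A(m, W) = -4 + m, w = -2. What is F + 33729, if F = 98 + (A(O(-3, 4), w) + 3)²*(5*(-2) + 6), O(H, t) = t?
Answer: 33827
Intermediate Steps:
A(m, W) = -7 + m (A(m, W) = -3 + (-4 + m) = -7 + m)
F = 98 (F = 98 + ((-7 + 4) + 3)²*(5*(-2) + 6) = 98 + (-3 + 3)²*(-10 + 6) = 98 + 0²*(-4) = 98 + 0*(-4) = 98 + 0 = 98)
F + 33729 = 98 + 33729 = 33827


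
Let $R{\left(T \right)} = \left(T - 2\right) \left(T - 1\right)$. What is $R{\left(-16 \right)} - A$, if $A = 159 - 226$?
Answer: $373$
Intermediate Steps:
$R{\left(T \right)} = \left(-1 + T\right) \left(-2 + T\right)$ ($R{\left(T \right)} = \left(-2 + T\right) \left(-1 + T\right) = \left(-1 + T\right) \left(-2 + T\right)$)
$A = -67$ ($A = 159 - 226 = -67$)
$R{\left(-16 \right)} - A = \left(2 + \left(-16\right)^{2} - -48\right) - -67 = \left(2 + 256 + 48\right) + 67 = 306 + 67 = 373$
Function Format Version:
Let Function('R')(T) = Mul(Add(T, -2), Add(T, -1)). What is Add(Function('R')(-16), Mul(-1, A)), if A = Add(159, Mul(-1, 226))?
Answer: 373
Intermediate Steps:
Function('R')(T) = Mul(Add(-1, T), Add(-2, T)) (Function('R')(T) = Mul(Add(-2, T), Add(-1, T)) = Mul(Add(-1, T), Add(-2, T)))
A = -67 (A = Add(159, -226) = -67)
Add(Function('R')(-16), Mul(-1, A)) = Add(Add(2, Pow(-16, 2), Mul(-3, -16)), Mul(-1, -67)) = Add(Add(2, 256, 48), 67) = Add(306, 67) = 373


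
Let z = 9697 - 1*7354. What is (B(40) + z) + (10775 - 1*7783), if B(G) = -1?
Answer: 5334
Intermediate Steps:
z = 2343 (z = 9697 - 7354 = 2343)
(B(40) + z) + (10775 - 1*7783) = (-1 + 2343) + (10775 - 1*7783) = 2342 + (10775 - 7783) = 2342 + 2992 = 5334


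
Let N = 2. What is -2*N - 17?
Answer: -21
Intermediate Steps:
-2*N - 17 = -2*2 - 17 = -4 - 17 = -21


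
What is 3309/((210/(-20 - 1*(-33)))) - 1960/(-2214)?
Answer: 15941873/77490 ≈ 205.73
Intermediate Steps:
3309/((210/(-20 - 1*(-33)))) - 1960/(-2214) = 3309/((210/(-20 + 33))) - 1960*(-1/2214) = 3309/((210/13)) + 980/1107 = 3309/((210*(1/13))) + 980/1107 = 3309/(210/13) + 980/1107 = 3309*(13/210) + 980/1107 = 14339/70 + 980/1107 = 15941873/77490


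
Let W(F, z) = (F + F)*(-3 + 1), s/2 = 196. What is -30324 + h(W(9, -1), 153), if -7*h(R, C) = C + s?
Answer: -212813/7 ≈ -30402.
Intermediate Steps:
s = 392 (s = 2*196 = 392)
W(F, z) = -4*F (W(F, z) = (2*F)*(-2) = -4*F)
h(R, C) = -56 - C/7 (h(R, C) = -(C + 392)/7 = -(392 + C)/7 = -56 - C/7)
-30324 + h(W(9, -1), 153) = -30324 + (-56 - ⅐*153) = -30324 + (-56 - 153/7) = -30324 - 545/7 = -212813/7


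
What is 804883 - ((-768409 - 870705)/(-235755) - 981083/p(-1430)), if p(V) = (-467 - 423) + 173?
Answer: 45274000652134/56345445 ≈ 8.0351e+5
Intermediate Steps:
p(V) = -717 (p(V) = -890 + 173 = -717)
804883 - ((-768409 - 870705)/(-235755) - 981083/p(-1430)) = 804883 - ((-768409 - 870705)/(-235755) - 981083/(-717)) = 804883 - (-1639114*(-1/235755) - 981083*(-1/717)) = 804883 - (1639114/235755 + 981083/717) = 804883 - 1*77490155801/56345445 = 804883 - 77490155801/56345445 = 45274000652134/56345445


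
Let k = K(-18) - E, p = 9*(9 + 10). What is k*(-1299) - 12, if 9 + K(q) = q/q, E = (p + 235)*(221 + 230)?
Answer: 237865074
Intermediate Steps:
p = 171 (p = 9*19 = 171)
E = 183106 (E = (171 + 235)*(221 + 230) = 406*451 = 183106)
K(q) = -8 (K(q) = -9 + q/q = -9 + 1 = -8)
k = -183114 (k = -8 - 1*183106 = -8 - 183106 = -183114)
k*(-1299) - 12 = -183114*(-1299) - 12 = 237865086 - 12 = 237865074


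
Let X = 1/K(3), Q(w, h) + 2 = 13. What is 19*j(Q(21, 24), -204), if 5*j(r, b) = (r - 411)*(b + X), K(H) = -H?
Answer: 931760/3 ≈ 3.1059e+5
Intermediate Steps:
Q(w, h) = 11 (Q(w, h) = -2 + 13 = 11)
X = -1/3 (X = 1/(-1*3) = 1/(-3) = -1/3 ≈ -0.33333)
j(r, b) = (-411 + r)*(-1/3 + b)/5 (j(r, b) = ((r - 411)*(b - 1/3))/5 = ((-411 + r)*(-1/3 + b))/5 = (-411 + r)*(-1/3 + b)/5)
19*j(Q(21, 24), -204) = 19*(137/5 - 411/5*(-204) - 1/15*11 + (1/5)*(-204)*11) = 19*(137/5 + 83844/5 - 11/15 - 2244/5) = 19*(49040/3) = 931760/3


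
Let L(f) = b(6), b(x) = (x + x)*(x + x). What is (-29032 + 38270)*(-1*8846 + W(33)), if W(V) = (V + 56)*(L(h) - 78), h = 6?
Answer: -27455336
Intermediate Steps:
b(x) = 4*x**2 (b(x) = (2*x)*(2*x) = 4*x**2)
L(f) = 144 (L(f) = 4*6**2 = 4*36 = 144)
W(V) = 3696 + 66*V (W(V) = (V + 56)*(144 - 78) = (56 + V)*66 = 3696 + 66*V)
(-29032 + 38270)*(-1*8846 + W(33)) = (-29032 + 38270)*(-1*8846 + (3696 + 66*33)) = 9238*(-8846 + (3696 + 2178)) = 9238*(-8846 + 5874) = 9238*(-2972) = -27455336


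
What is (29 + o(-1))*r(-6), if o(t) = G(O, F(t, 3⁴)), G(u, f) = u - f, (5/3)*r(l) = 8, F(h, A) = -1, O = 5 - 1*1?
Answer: 816/5 ≈ 163.20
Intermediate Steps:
O = 4 (O = 5 - 1 = 4)
r(l) = 24/5 (r(l) = (⅗)*8 = 24/5)
o(t) = 5 (o(t) = 4 - 1*(-1) = 4 + 1 = 5)
(29 + o(-1))*r(-6) = (29 + 5)*(24/5) = 34*(24/5) = 816/5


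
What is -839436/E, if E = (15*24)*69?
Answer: -69953/2070 ≈ -33.794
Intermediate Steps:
E = 24840 (E = 360*69 = 24840)
-839436/E = -839436/24840 = -839436*1/24840 = -69953/2070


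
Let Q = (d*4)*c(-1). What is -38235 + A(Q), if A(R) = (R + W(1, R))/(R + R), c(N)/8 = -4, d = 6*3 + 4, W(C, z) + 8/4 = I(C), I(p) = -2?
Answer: -53834175/1408 ≈ -38235.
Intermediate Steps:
W(C, z) = -4 (W(C, z) = -2 - 2 = -4)
d = 22 (d = 18 + 4 = 22)
c(N) = -32 (c(N) = 8*(-4) = -32)
Q = -2816 (Q = (22*4)*(-32) = 88*(-32) = -2816)
A(R) = (-4 + R)/(2*R) (A(R) = (R - 4)/(R + R) = (-4 + R)/((2*R)) = (-4 + R)*(1/(2*R)) = (-4 + R)/(2*R))
-38235 + A(Q) = -38235 + (1/2)*(-4 - 2816)/(-2816) = -38235 + (1/2)*(-1/2816)*(-2820) = -38235 + 705/1408 = -53834175/1408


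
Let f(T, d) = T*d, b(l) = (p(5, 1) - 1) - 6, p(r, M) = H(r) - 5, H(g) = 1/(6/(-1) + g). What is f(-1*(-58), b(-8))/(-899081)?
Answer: 754/899081 ≈ 0.00083863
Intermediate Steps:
H(g) = 1/(-6 + g) (H(g) = 1/(6*(-1) + g) = 1/(-6 + g))
p(r, M) = -5 + 1/(-6 + r) (p(r, M) = 1/(-6 + r) - 5 = -5 + 1/(-6 + r))
b(l) = -13 (b(l) = ((31 - 5*5)/(-6 + 5) - 1) - 6 = ((31 - 25)/(-1) - 1) - 6 = (-1*6 - 1) - 6 = (-6 - 1) - 6 = -7 - 6 = -13)
f(-1*(-58), b(-8))/(-899081) = (-1*(-58)*(-13))/(-899081) = (58*(-13))*(-1/899081) = -754*(-1/899081) = 754/899081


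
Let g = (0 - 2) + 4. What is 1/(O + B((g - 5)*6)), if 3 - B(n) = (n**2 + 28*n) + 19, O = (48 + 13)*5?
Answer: 1/469 ≈ 0.0021322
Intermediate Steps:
g = 2 (g = -2 + 4 = 2)
O = 305 (O = 61*5 = 305)
B(n) = -16 - n**2 - 28*n (B(n) = 3 - ((n**2 + 28*n) + 19) = 3 - (19 + n**2 + 28*n) = 3 + (-19 - n**2 - 28*n) = -16 - n**2 - 28*n)
1/(O + B((g - 5)*6)) = 1/(305 + (-16 - ((2 - 5)*6)**2 - 28*(2 - 5)*6)) = 1/(305 + (-16 - (-3*6)**2 - (-84)*6)) = 1/(305 + (-16 - 1*(-18)**2 - 28*(-18))) = 1/(305 + (-16 - 1*324 + 504)) = 1/(305 + (-16 - 324 + 504)) = 1/(305 + 164) = 1/469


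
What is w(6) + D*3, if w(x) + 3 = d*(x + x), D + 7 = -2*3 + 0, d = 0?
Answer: -42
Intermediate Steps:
D = -13 (D = -7 + (-2*3 + 0) = -7 + (-6 + 0) = -7 - 6 = -13)
w(x) = -3 (w(x) = -3 + 0*(x + x) = -3 + 0*(2*x) = -3 + 0 = -3)
w(6) + D*3 = -3 - 13*3 = -3 - 39 = -42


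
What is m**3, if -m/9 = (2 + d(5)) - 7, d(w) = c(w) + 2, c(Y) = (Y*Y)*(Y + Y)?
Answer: -10985463567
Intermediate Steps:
c(Y) = 2*Y**3 (c(Y) = Y**2*(2*Y) = 2*Y**3)
d(w) = 2 + 2*w**3 (d(w) = 2*w**3 + 2 = 2 + 2*w**3)
m = -2223 (m = -9*((2 + (2 + 2*5**3)) - 7) = -9*((2 + (2 + 2*125)) - 7) = -9*((2 + (2 + 250)) - 7) = -9*((2 + 252) - 7) = -9*(254 - 7) = -9*247 = -2223)
m**3 = (-2223)**3 = -10985463567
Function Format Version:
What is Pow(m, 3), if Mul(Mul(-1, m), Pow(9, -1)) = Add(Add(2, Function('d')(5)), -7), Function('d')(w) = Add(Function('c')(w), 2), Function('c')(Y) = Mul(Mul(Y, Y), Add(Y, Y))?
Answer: -10985463567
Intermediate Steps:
Function('c')(Y) = Mul(2, Pow(Y, 3)) (Function('c')(Y) = Mul(Pow(Y, 2), Mul(2, Y)) = Mul(2, Pow(Y, 3)))
Function('d')(w) = Add(2, Mul(2, Pow(w, 3))) (Function('d')(w) = Add(Mul(2, Pow(w, 3)), 2) = Add(2, Mul(2, Pow(w, 3))))
m = -2223 (m = Mul(-9, Add(Add(2, Add(2, Mul(2, Pow(5, 3)))), -7)) = Mul(-9, Add(Add(2, Add(2, Mul(2, 125))), -7)) = Mul(-9, Add(Add(2, Add(2, 250)), -7)) = Mul(-9, Add(Add(2, 252), -7)) = Mul(-9, Add(254, -7)) = Mul(-9, 247) = -2223)
Pow(m, 3) = Pow(-2223, 3) = -10985463567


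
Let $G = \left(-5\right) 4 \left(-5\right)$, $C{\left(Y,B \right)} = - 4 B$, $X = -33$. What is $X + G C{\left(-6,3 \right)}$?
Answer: $-1233$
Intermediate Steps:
$G = 100$ ($G = \left(-20\right) \left(-5\right) = 100$)
$X + G C{\left(-6,3 \right)} = -33 + 100 \left(\left(-4\right) 3\right) = -33 + 100 \left(-12\right) = -33 - 1200 = -1233$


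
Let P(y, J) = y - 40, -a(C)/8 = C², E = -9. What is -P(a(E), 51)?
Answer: 688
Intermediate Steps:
a(C) = -8*C²
P(y, J) = -40 + y
-P(a(E), 51) = -(-40 - 8*(-9)²) = -(-40 - 8*81) = -(-40 - 648) = -1*(-688) = 688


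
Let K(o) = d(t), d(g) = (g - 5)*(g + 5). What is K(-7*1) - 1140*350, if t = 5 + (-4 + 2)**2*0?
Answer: -399000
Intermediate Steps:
t = 5 (t = 5 + (-2)**2*0 = 5 + 4*0 = 5 + 0 = 5)
d(g) = (-5 + g)*(5 + g)
K(o) = 0 (K(o) = -25 + 5**2 = -25 + 25 = 0)
K(-7*1) - 1140*350 = 0 - 1140*350 = 0 - 399000 = -399000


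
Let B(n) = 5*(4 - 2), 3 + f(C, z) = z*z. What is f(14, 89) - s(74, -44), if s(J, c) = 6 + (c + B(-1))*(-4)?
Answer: 7776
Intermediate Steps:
f(C, z) = -3 + z² (f(C, z) = -3 + z*z = -3 + z²)
B(n) = 10 (B(n) = 5*2 = 10)
s(J, c) = -34 - 4*c (s(J, c) = 6 + (c + 10)*(-4) = 6 + (10 + c)*(-4) = 6 + (-40 - 4*c) = -34 - 4*c)
f(14, 89) - s(74, -44) = (-3 + 89²) - (-34 - 4*(-44)) = (-3 + 7921) - (-34 + 176) = 7918 - 1*142 = 7918 - 142 = 7776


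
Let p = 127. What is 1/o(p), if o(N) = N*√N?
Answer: √127/16129 ≈ 0.00069871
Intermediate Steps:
o(N) = N^(3/2)
1/o(p) = 1/(127^(3/2)) = 1/(127*√127) = √127/16129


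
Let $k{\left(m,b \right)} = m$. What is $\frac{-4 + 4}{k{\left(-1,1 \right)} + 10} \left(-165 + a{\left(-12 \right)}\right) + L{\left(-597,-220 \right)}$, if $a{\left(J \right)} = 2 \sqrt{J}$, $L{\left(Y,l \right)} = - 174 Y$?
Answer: $103878$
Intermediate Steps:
$\frac{-4 + 4}{k{\left(-1,1 \right)} + 10} \left(-165 + a{\left(-12 \right)}\right) + L{\left(-597,-220 \right)} = \frac{-4 + 4}{-1 + 10} \left(-165 + 2 \sqrt{-12}\right) - -103878 = \frac{0}{9} \left(-165 + 2 \cdot 2 i \sqrt{3}\right) + 103878 = 0 \cdot \frac{1}{9} \left(-165 + 4 i \sqrt{3}\right) + 103878 = 0 \left(-165 + 4 i \sqrt{3}\right) + 103878 = 0 + 103878 = 103878$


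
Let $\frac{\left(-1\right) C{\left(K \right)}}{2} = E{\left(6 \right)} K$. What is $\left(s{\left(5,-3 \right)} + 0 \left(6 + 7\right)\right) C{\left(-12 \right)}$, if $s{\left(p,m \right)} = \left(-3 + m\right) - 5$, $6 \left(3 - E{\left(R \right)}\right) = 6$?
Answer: $-528$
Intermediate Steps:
$E{\left(R \right)} = 2$ ($E{\left(R \right)} = 3 - 1 = 2$)
$C{\left(K \right)} = - 4 K$ ($C{\left(K \right)} = - 2 \cdot 2 K = - 4 K$)
$s{\left(p,m \right)} = -8 + m$
$\left(s{\left(5,-3 \right)} + 0 \left(6 + 7\right)\right) C{\left(-12 \right)} = \left(\left(-8 - 3\right) + 0 \left(6 + 7\right)\right) \left(\left(-4\right) \left(-12\right)\right) = \left(-11 + 0 \cdot 13\right) 48 = \left(-11 + 0\right) 48 = \left(-11\right) 48 = -528$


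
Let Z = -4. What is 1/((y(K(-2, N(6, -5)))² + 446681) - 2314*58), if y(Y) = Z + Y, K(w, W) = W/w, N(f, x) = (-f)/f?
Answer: 4/1249925 ≈ 3.2002e-6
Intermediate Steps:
N(f, x) = -1
y(Y) = -4 + Y
1/((y(K(-2, N(6, -5)))² + 446681) - 2314*58) = 1/(((-4 - 1/(-2))² + 446681) - 2314*58) = 1/(((-4 - 1*(-½))² + 446681) - 134212) = 1/(((-4 + ½)² + 446681) - 134212) = 1/(((-7/2)² + 446681) - 134212) = 1/((49/4 + 446681) - 134212) = 1/(1786773/4 - 134212) = 1/(1249925/4) = 4/1249925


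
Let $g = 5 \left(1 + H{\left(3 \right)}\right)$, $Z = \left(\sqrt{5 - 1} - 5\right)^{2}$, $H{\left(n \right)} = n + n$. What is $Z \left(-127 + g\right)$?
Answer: $-828$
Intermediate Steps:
$H{\left(n \right)} = 2 n$
$Z = 9$ ($Z = \left(\sqrt{4} - 5\right)^{2} = \left(2 - 5\right)^{2} = \left(-3\right)^{2} = 9$)
$g = 35$ ($g = 5 \left(1 + 2 \cdot 3\right) = 5 \left(1 + 6\right) = 5 \cdot 7 = 35$)
$Z \left(-127 + g\right) = 9 \left(-127 + 35\right) = 9 \left(-92\right) = -828$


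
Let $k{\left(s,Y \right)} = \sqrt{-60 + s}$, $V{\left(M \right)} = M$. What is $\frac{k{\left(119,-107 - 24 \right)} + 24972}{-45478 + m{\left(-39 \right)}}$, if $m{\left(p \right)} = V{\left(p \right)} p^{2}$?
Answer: $- \frac{24972}{104797} - \frac{\sqrt{59}}{104797} \approx -0.23836$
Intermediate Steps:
$m{\left(p \right)} = p^{3}$ ($m{\left(p \right)} = p p^{2} = p^{3}$)
$\frac{k{\left(119,-107 - 24 \right)} + 24972}{-45478 + m{\left(-39 \right)}} = \frac{\sqrt{-60 + 119} + 24972}{-45478 + \left(-39\right)^{3}} = \frac{\sqrt{59} + 24972}{-45478 - 59319} = \frac{24972 + \sqrt{59}}{-104797} = \left(24972 + \sqrt{59}\right) \left(- \frac{1}{104797}\right) = - \frac{24972}{104797} - \frac{\sqrt{59}}{104797}$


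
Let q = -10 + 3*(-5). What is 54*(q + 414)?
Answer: 21006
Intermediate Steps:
q = -25 (q = -10 - 15 = -25)
54*(q + 414) = 54*(-25 + 414) = 54*389 = 21006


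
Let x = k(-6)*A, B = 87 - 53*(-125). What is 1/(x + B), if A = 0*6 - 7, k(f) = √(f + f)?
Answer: 1678/11262883 + 7*I*√3/22525766 ≈ 0.00014898 + 5.3824e-7*I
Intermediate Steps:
k(f) = √2*√f (k(f) = √(2*f) = √2*√f)
A = -7 (A = 0 - 7 = -7)
B = 6712 (B = 87 + 6625 = 6712)
x = -14*I*√3 (x = (√2*√(-6))*(-7) = (√2*(I*√6))*(-7) = (2*I*√3)*(-7) = -14*I*√3 ≈ -24.249*I)
1/(x + B) = 1/(-14*I*√3 + 6712) = 1/(6712 - 14*I*√3)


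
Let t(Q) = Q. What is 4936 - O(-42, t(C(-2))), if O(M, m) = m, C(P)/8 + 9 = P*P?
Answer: 4976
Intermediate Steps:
C(P) = -72 + 8*P² (C(P) = -72 + 8*(P*P) = -72 + 8*P²)
4936 - O(-42, t(C(-2))) = 4936 - (-72 + 8*(-2)²) = 4936 - (-72 + 8*4) = 4936 - (-72 + 32) = 4936 - 1*(-40) = 4936 + 40 = 4976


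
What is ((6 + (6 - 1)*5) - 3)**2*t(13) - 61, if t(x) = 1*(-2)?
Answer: -1629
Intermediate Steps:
t(x) = -2
((6 + (6 - 1)*5) - 3)**2*t(13) - 61 = ((6 + (6 - 1)*5) - 3)**2*(-2) - 61 = ((6 + 5*5) - 3)**2*(-2) - 61 = ((6 + 25) - 3)**2*(-2) - 61 = (31 - 3)**2*(-2) - 61 = 28**2*(-2) - 61 = 784*(-2) - 61 = -1568 - 61 = -1629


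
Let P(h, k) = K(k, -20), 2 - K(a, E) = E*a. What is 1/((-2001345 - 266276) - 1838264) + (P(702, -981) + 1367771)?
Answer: 5535361180404/4105885 ≈ 1.3482e+6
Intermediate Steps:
K(a, E) = 2 - E*a
P(h, k) = 2 + 20*k (P(h, k) = 2 - 1*(-20)*k = 2 + 20*k)
1/((-2001345 - 266276) - 1838264) + (P(702, -981) + 1367771) = 1/((-2001345 - 266276) - 1838264) + ((2 + 20*(-981)) + 1367771) = 1/(-2267621 - 1838264) + ((2 - 19620) + 1367771) = 1/(-4105885) + (-19618 + 1367771) = -1/4105885 + 1348153 = 5535361180404/4105885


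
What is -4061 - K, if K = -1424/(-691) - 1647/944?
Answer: -2649212723/652304 ≈ -4061.3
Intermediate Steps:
K = 206179/652304 (K = -1424*(-1/691) - 1647*1/944 = 1424/691 - 1647/944 = 206179/652304 ≈ 0.31608)
-4061 - K = -4061 - 1*206179/652304 = -4061 - 206179/652304 = -2649212723/652304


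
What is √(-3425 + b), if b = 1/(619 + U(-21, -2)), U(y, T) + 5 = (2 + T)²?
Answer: 3*I*√143467854/614 ≈ 58.523*I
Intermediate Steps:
U(y, T) = -5 + (2 + T)²
b = 1/614 (b = 1/(619 + (-5 + (2 - 2)²)) = 1/(619 + (-5 + 0²)) = 1/(619 + (-5 + 0)) = 1/(619 - 5) = 1/614 ≈ 0.0016287)
√(-3425 + b) = √(-3425 + 1/614) = √(-2102949/614) = 3*I*√143467854/614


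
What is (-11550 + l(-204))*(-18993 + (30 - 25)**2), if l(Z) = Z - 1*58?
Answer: 224050016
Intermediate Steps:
l(Z) = -58 + Z (l(Z) = Z - 58 = -58 + Z)
(-11550 + l(-204))*(-18993 + (30 - 25)**2) = (-11550 + (-58 - 204))*(-18993 + (30 - 25)**2) = (-11550 - 262)*(-18993 + 5**2) = -11812*(-18993 + 25) = -11812*(-18968) = 224050016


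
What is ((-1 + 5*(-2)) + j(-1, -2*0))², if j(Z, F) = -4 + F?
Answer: 225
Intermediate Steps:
((-1 + 5*(-2)) + j(-1, -2*0))² = ((-1 + 5*(-2)) + (-4 - 2*0))² = ((-1 - 10) + (-4 + 0))² = (-11 - 4)² = (-15)² = 225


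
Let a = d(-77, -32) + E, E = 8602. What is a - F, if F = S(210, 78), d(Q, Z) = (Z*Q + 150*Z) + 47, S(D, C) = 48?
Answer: 6265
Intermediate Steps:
d(Q, Z) = 47 + 150*Z + Q*Z (d(Q, Z) = (Q*Z + 150*Z) + 47 = (150*Z + Q*Z) + 47 = 47 + 150*Z + Q*Z)
F = 48
a = 6313 (a = (47 + 150*(-32) - 77*(-32)) + 8602 = (47 - 4800 + 2464) + 8602 = -2289 + 8602 = 6313)
a - F = 6313 - 1*48 = 6313 - 48 = 6265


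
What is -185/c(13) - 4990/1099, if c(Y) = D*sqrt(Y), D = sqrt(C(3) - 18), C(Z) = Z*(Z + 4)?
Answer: -4990/1099 - 185*sqrt(39)/39 ≈ -34.164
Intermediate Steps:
C(Z) = Z*(4 + Z)
D = sqrt(3) (D = sqrt(3*(4 + 3) - 18) = sqrt(3*7 - 18) = sqrt(21 - 18) = sqrt(3) ≈ 1.7320)
c(Y) = sqrt(3)*sqrt(Y)
-185/c(13) - 4990/1099 = -185*sqrt(39)/39 - 4990/1099 = -4990/1099 - 185*sqrt(39)/39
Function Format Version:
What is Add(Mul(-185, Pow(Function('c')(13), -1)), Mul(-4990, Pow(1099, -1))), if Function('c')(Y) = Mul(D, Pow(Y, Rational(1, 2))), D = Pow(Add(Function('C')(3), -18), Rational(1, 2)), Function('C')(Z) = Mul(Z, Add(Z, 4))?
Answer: Add(Rational(-4990, 1099), Mul(Rational(-185, 39), Pow(39, Rational(1, 2)))) ≈ -34.164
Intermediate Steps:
Function('C')(Z) = Mul(Z, Add(4, Z))
D = Pow(3, Rational(1, 2)) (D = Pow(Add(Mul(3, Add(4, 3)), -18), Rational(1, 2)) = Pow(Add(Mul(3, 7), -18), Rational(1, 2)) = Pow(Add(21, -18), Rational(1, 2)) = Pow(3, Rational(1, 2)) ≈ 1.7320)
Function('c')(Y) = Mul(Pow(3, Rational(1, 2)), Pow(Y, Rational(1, 2)))
Add(Mul(-185, Pow(Function('c')(13), -1)), Mul(-4990, Pow(1099, -1))) = Add(Mul(-185, Pow(Mul(Pow(3, Rational(1, 2)), Pow(13, Rational(1, 2))), -1)), Mul(-4990, Pow(1099, -1))) = Add(Mul(-185, Pow(Pow(39, Rational(1, 2)), -1)), Mul(-4990, Rational(1, 1099))) = Add(Mul(-185, Mul(Rational(1, 39), Pow(39, Rational(1, 2)))), Rational(-4990, 1099)) = Add(Mul(Rational(-185, 39), Pow(39, Rational(1, 2))), Rational(-4990, 1099)) = Add(Rational(-4990, 1099), Mul(Rational(-185, 39), Pow(39, Rational(1, 2))))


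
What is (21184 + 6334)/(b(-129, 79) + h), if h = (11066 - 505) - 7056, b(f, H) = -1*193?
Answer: 13759/1656 ≈ 8.3086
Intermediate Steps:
b(f, H) = -193
h = 3505 (h = 10561 - 7056 = 3505)
(21184 + 6334)/(b(-129, 79) + h) = (21184 + 6334)/(-193 + 3505) = 27518/3312 = 27518*(1/3312) = 13759/1656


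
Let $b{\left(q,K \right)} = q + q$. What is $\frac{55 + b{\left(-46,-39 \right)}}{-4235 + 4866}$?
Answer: $- \frac{37}{631} \approx -0.058637$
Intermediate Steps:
$b{\left(q,K \right)} = 2 q$
$\frac{55 + b{\left(-46,-39 \right)}}{-4235 + 4866} = \frac{55 + 2 \left(-46\right)}{-4235 + 4866} = \frac{55 - 92}{631} = \left(-37\right) \frac{1}{631} = - \frac{37}{631}$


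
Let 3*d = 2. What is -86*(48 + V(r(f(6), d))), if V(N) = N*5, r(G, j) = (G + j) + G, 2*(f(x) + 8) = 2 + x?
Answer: -2924/3 ≈ -974.67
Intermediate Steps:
d = 2/3 (d = (1/3)*2 = 2/3 ≈ 0.66667)
f(x) = -7 + x/2 (f(x) = -8 + (2 + x)/2 = -8 + (1 + x/2) = -7 + x/2)
r(G, j) = j + 2*G
V(N) = 5*N
-86*(48 + V(r(f(6), d))) = -86*(48 + 5*(2/3 + 2*(-7 + (1/2)*6))) = -86*(48 + 5*(2/3 + 2*(-7 + 3))) = -86*(48 + 5*(2/3 + 2*(-4))) = -86*(48 + 5*(2/3 - 8)) = -86*(48 + 5*(-22/3)) = -86*(48 - 110/3) = -86*34/3 = -2924/3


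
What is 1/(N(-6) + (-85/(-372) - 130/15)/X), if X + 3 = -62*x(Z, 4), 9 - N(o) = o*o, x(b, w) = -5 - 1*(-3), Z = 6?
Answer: -45012/1218463 ≈ -0.036942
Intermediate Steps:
x(b, w) = -2 (x(b, w) = -5 + 3 = -2)
N(o) = 9 - o² (N(o) = 9 - o*o = 9 - o²)
X = 121 (X = -3 - 62*(-2) = -3 + 124 = 121)
1/(N(-6) + (-85/(-372) - 130/15)/X) = 1/((9 - 1*(-6)²) + (-85/(-372) - 130/15)/121) = 1/((9 - 1*36) + (-85*(-1/372) - 130*1/15)*(1/121)) = 1/((9 - 36) + (85/372 - 26/3)*(1/121)) = 1/(-27 - 3139/372*1/121) = 1/(-27 - 3139/45012) = 1/(-1218463/45012) = -45012/1218463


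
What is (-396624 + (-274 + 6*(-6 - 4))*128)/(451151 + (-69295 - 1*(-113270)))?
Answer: -219688/247563 ≈ -0.88740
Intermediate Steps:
(-396624 + (-274 + 6*(-6 - 4))*128)/(451151 + (-69295 - 1*(-113270))) = (-396624 + (-274 + 6*(-10))*128)/(451151 + (-69295 + 113270)) = (-396624 + (-274 - 60)*128)/(451151 + 43975) = (-396624 - 334*128)/495126 = (-396624 - 42752)*(1/495126) = -439376*1/495126 = -219688/247563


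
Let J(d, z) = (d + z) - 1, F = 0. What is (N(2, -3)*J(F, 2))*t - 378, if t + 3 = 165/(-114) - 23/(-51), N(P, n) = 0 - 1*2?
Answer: -358537/969 ≈ -370.01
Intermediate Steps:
N(P, n) = -2 (N(P, n) = 0 - 2 = -2)
J(d, z) = -1 + d + z
t = -7745/1938 (t = -3 + (165/(-114) - 23/(-51)) = -3 + (165*(-1/114) - 23*(-1/51)) = -3 + (-55/38 + 23/51) = -3 - 1931/1938 = -7745/1938 ≈ -3.9964)
(N(2, -3)*J(F, 2))*t - 378 = -2*(-1 + 0 + 2)*(-7745/1938) - 378 = -2*1*(-7745/1938) - 378 = -2*(-7745/1938) - 378 = 7745/969 - 378 = -358537/969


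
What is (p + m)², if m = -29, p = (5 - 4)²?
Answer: 784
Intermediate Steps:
p = 1 (p = 1² = 1)
(p + m)² = (1 - 29)² = (-28)² = 784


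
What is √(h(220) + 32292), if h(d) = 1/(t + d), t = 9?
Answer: √1693425001/229 ≈ 179.70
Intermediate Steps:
h(d) = 1/(9 + d)
√(h(220) + 32292) = √(1/(9 + 220) + 32292) = √(1/229 + 32292) = √(7394869/229) = √1693425001/229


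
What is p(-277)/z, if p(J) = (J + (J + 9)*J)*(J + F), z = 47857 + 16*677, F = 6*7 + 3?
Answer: -5719496/19563 ≈ -292.36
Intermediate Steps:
F = 45 (F = 42 + 3 = 45)
z = 58689 (z = 47857 + 10832 = 58689)
p(J) = (45 + J)*(J + J*(9 + J)) (p(J) = (J + (J + 9)*J)*(J + 45) = (J + (9 + J)*J)*(45 + J) = (J + J*(9 + J))*(45 + J) = (45 + J)*(J + J*(9 + J)))
p(-277)/z = -277*(450 + (-277)² + 55*(-277))/58689 = -277*(450 + 76729 - 15235)*(1/58689) = -277*61944*(1/58689) = -17158488*1/58689 = -5719496/19563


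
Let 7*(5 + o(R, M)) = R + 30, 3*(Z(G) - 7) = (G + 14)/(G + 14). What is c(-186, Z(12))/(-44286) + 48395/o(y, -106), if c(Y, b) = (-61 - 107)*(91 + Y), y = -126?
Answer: -2500772925/966911 ≈ -2586.4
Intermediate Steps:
Z(G) = 22/3 (Z(G) = 7 + ((G + 14)/(G + 14))/3 = 7 + ((14 + G)/(14 + G))/3 = 7 + (1/3)*1 = 7 + 1/3 = 22/3)
o(R, M) = -5/7 + R/7 (o(R, M) = -5 + (R + 30)/7 = -5 + (30 + R)/7 = -5 + (30/7 + R/7) = -5/7 + R/7)
c(Y, b) = -15288 - 168*Y (c(Y, b) = -168*(91 + Y) = -15288 - 168*Y)
c(-186, Z(12))/(-44286) + 48395/o(y, -106) = (-15288 - 168*(-186))/(-44286) + 48395/(-5/7 + (1/7)*(-126)) = (-15288 + 31248)*(-1/44286) + 48395/(-5/7 - 18) = 15960*(-1/44286) + 48395/(-131/7) = -2660/7381 + 48395*(-7/131) = -2660/7381 - 338765/131 = -2500772925/966911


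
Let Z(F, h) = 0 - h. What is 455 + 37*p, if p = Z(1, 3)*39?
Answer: -3874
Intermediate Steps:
Z(F, h) = -h
p = -117 (p = -1*3*39 = -3*39 = -117)
455 + 37*p = 455 + 37*(-117) = 455 - 4329 = -3874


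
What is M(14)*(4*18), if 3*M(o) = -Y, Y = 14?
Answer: -336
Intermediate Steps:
M(o) = -14/3 (M(o) = (-1*14)/3 = (1/3)*(-14) = -14/3)
M(14)*(4*18) = -56*18/3 = -14/3*72 = -336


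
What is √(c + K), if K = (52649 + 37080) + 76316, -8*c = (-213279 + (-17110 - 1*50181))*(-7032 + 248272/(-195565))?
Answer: I*√377101546422589453/39113 ≈ 15700.0*I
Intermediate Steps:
c = -9647829788266/39113 (c = -(-213279 + (-17110 - 1*50181))*(-7032 + 248272/(-195565))/8 = -(-213279 + (-17110 - 50181))*(-7032 + 248272*(-1/195565))/8 = -(-213279 - 67291)*(-7032 - 248272/195565)/8 = -(-140285)*(-1375461352)/(4*195565) = -⅛*77182638306128/39113 = -9647829788266/39113 ≈ -2.4667e+8)
K = 166045 (K = 89729 + 76316 = 166045)
√(c + K) = √(-9647829788266/39113 + 166045) = √(-9641335270181/39113) = I*√377101546422589453/39113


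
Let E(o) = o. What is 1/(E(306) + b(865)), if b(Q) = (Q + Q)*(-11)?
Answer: -1/18724 ≈ -5.3407e-5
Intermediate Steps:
b(Q) = -22*Q (b(Q) = (2*Q)*(-11) = -22*Q)
1/(E(306) + b(865)) = 1/(306 - 22*865) = 1/(306 - 19030) = 1/(-18724) = -1/18724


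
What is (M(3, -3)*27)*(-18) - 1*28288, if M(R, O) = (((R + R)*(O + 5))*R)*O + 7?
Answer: 20798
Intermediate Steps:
M(R, O) = 7 + 2*O*R**2*(5 + O) (M(R, O) = (((2*R)*(5 + O))*R)*O + 7 = ((2*R*(5 + O))*R)*O + 7 = (2*R**2*(5 + O))*O + 7 = 2*O*R**2*(5 + O) + 7 = 7 + 2*O*R**2*(5 + O))
(M(3, -3)*27)*(-18) - 1*28288 = ((7 + 2*(-3)**2*3**2 + 10*(-3)*3**2)*27)*(-18) - 1*28288 = ((7 + 2*9*9 + 10*(-3)*9)*27)*(-18) - 28288 = ((7 + 162 - 270)*27)*(-18) - 28288 = -101*27*(-18) - 28288 = -2727*(-18) - 28288 = 49086 - 28288 = 20798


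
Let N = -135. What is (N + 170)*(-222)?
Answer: -7770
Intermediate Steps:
(N + 170)*(-222) = (-135 + 170)*(-222) = 35*(-222) = -7770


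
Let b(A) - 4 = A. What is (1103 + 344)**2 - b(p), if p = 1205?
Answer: 2092600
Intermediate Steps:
b(A) = 4 + A
(1103 + 344)**2 - b(p) = (1103 + 344)**2 - (4 + 1205) = 1447**2 - 1*1209 = 2093809 - 1209 = 2092600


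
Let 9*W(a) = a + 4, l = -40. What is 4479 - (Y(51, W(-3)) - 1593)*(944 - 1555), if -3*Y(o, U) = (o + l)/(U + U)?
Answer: -1957851/2 ≈ -9.7893e+5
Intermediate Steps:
W(a) = 4/9 + a/9 (W(a) = (a + 4)/9 = (4 + a)/9 = 4/9 + a/9)
Y(o, U) = -(-40 + o)/(6*U) (Y(o, U) = -(o - 40)/(3*(U + U)) = -(-40 + o)/(3*(2*U)) = -(-40 + o)*1/(2*U)/3 = -(-40 + o)/(6*U))
4479 - (Y(51, W(-3)) - 1593)*(944 - 1555) = 4479 - ((40 - 1*51)/(6*(4/9 + (⅑)*(-3))) - 1593)*(944 - 1555) = 4479 - ((40 - 51)/(6*(4/9 - ⅓)) - 1593)*(-611) = 4479 - ((⅙)*(-11)/(⅑) - 1593)*(-611) = 4479 - ((⅙)*9*(-11) - 1593)*(-611) = 4479 - (-33/2 - 1593)*(-611) = 4479 - (-3219)*(-611)/2 = 4479 - 1*1966809/2 = 4479 - 1966809/2 = -1957851/2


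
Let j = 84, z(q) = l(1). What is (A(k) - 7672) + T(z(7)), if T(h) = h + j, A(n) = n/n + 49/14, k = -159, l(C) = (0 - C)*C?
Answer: -15169/2 ≈ -7584.5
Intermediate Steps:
l(C) = -C² (l(C) = (-C)*C = -C²)
z(q) = -1 (z(q) = -1*1² = -1*1 = -1)
A(n) = 9/2 (A(n) = 1 + 49*(1/14) = 1 + 7/2 = 9/2)
T(h) = 84 + h (T(h) = h + 84 = 84 + h)
(A(k) - 7672) + T(z(7)) = (9/2 - 7672) + (84 - 1) = -15335/2 + 83 = -15169/2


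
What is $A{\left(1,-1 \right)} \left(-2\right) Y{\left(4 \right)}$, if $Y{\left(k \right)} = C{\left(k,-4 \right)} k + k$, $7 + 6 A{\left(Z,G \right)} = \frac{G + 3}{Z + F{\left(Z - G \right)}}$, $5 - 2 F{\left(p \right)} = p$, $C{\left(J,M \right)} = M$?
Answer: $- \frac{124}{5} \approx -24.8$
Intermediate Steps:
$F{\left(p \right)} = \frac{5}{2} - \frac{p}{2}$
$A{\left(Z,G \right)} = - \frac{7}{6} + \frac{3 + G}{6 \left(\frac{5}{2} + \frac{G}{2} + \frac{Z}{2}\right)}$ ($A{\left(Z,G \right)} = - \frac{7}{6} + \frac{\left(G + 3\right) \frac{1}{Z - \left(- \frac{5}{2} + \frac{Z - G}{2}\right)}}{6} = - \frac{7}{6} + \frac{\left(3 + G\right) \frac{1}{Z + \left(\frac{5}{2} + \left(\frac{G}{2} - \frac{Z}{2}\right)\right)}}{6} = - \frac{7}{6} + \frac{\left(3 + G\right) \frac{1}{Z + \left(\frac{5}{2} + \frac{G}{2} - \frac{Z}{2}\right)}}{6} = - \frac{7}{6} + \frac{\left(3 + G\right) \frac{1}{\frac{5}{2} + \frac{G}{2} + \frac{Z}{2}}}{6} = - \frac{7}{6} + \frac{\frac{1}{\frac{5}{2} + \frac{G}{2} + \frac{Z}{2}} \left(3 + G\right)}{6} = - \frac{7}{6} + \frac{3 + G}{6 \left(\frac{5}{2} + \frac{G}{2} + \frac{Z}{2}\right)}$)
$Y{\left(k \right)} = - 3 k$ ($Y{\left(k \right)} = - 4 k + k = - 3 k$)
$A{\left(1,-1 \right)} \left(-2\right) Y{\left(4 \right)} = \frac{-29 - 7 - -5}{6 \left(5 - 1 + 1\right)} \left(-2\right) \left(\left(-3\right) 4\right) = \frac{-29 - 7 + 5}{6 \cdot 5} \left(-2\right) \left(-12\right) = \frac{1}{6} \cdot \frac{1}{5} \left(-31\right) \left(-2\right) \left(-12\right) = \left(- \frac{31}{30}\right) \left(-2\right) \left(-12\right) = \frac{31}{15} \left(-12\right) = - \frac{124}{5}$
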